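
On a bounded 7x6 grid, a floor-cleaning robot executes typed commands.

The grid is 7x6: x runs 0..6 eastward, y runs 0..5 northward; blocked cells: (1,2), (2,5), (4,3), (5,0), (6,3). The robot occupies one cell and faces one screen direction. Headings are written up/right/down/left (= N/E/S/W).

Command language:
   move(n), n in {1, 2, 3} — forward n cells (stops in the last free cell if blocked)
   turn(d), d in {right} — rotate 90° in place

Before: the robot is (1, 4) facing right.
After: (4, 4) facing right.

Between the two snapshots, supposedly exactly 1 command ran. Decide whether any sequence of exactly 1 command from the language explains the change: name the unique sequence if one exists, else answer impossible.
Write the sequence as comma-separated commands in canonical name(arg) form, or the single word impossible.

key: still facing E — the one step turns nothing
initial: (1, 4) facing right
step 1 (move(3)): (4, 4) facing right
no rival 1-sequence matches.

move(3)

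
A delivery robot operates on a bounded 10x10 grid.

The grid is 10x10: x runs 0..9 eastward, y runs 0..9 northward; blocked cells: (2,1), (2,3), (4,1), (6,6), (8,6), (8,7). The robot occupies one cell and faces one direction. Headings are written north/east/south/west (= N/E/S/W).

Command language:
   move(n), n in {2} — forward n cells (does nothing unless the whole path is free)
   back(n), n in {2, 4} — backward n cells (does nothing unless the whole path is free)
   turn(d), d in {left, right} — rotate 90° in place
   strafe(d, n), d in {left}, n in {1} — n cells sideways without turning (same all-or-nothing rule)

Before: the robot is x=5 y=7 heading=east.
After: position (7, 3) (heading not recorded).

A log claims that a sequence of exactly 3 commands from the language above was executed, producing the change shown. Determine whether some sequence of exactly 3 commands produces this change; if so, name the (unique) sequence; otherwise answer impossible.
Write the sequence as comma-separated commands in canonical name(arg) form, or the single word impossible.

key: running back(4) before move(2) would end elsewhere — order is forced
start: x=5 y=7 heading=east
[1] after move(2): x=7 y=7 heading=east
[2] after turn(left): x=7 y=7 heading=north
[3] after back(4): x=7 y=3 heading=north
uniquely the one of 216 3-step routes that fits.

move(2), turn(left), back(4)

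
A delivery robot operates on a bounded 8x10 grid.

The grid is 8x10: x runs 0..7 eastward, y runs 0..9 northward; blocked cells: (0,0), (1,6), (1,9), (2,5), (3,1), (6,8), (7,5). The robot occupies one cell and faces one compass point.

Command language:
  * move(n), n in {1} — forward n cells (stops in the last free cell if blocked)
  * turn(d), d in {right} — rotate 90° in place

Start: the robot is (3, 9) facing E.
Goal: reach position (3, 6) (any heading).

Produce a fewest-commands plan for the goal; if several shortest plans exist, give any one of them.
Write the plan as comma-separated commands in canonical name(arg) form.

turn(right), move(1), move(1), move(1)

start: (3, 9) facing E
t=1 turn(right) ⇒ (3, 9) facing S
t=2 move(1) ⇒ (3, 8) facing S
t=3 move(1) ⇒ (3, 7) facing S
t=4 move(1) ⇒ (3, 6) facing S
minimal: 4 command(s), checked below 4.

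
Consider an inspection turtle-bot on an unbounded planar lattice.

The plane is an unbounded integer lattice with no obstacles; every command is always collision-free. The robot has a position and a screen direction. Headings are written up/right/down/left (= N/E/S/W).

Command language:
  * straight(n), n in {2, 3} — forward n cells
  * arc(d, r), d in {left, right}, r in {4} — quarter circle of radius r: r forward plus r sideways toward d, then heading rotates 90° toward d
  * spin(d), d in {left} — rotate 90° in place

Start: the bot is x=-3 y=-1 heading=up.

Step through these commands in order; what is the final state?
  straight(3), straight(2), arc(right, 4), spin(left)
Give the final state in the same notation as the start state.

x=1 y=8 heading=up

start: x=-3 y=-1 heading=up
1. straight(3) → x=-3 y=2 heading=up
2. straight(2) → x=-3 y=4 heading=up
3. arc(right, 4) → x=1 y=8 heading=right
4. spin(left) → x=1 y=8 heading=up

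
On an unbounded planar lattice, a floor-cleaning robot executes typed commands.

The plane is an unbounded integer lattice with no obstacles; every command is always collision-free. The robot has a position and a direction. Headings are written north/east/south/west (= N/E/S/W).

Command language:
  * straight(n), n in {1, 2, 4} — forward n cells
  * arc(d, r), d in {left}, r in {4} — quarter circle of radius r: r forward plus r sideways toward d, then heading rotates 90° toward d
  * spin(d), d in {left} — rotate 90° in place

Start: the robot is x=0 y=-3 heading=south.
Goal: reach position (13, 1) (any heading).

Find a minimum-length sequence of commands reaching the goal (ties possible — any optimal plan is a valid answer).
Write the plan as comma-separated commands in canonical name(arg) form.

arc(left, 4), straight(4), straight(1), arc(left, 4), straight(4)

begin: x=0 y=-3 heading=south
[1] after arc(left, 4): x=4 y=-7 heading=east
[2] after straight(4): x=8 y=-7 heading=east
[3] after straight(1): x=9 y=-7 heading=east
[4] after arc(left, 4): x=13 y=-3 heading=north
[5] after straight(4): x=13 y=1 heading=north
shorter routes all fall short; 5 is best.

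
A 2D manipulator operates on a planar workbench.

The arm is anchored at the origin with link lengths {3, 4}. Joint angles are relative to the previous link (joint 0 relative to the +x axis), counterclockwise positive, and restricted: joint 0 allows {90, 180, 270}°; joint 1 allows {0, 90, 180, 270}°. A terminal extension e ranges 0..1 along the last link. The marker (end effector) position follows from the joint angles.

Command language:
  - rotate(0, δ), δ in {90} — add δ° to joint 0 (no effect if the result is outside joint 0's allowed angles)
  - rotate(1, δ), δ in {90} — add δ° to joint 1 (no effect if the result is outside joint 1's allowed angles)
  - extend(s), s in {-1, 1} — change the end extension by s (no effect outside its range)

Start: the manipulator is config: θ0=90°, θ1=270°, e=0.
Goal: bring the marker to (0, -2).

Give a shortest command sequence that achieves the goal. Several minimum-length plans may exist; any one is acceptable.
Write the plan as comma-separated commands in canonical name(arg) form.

rotate(1, 90), rotate(1, 90), rotate(1, 90), extend(1)

t0: config: θ0=90°, θ1=270°, e=0
1. rotate(1, 90) → config: θ0=90°, θ1=0°, e=0
2. rotate(1, 90) → config: θ0=90°, θ1=90°, e=0
3. rotate(1, 90) → config: θ0=90°, θ1=180°, e=0
4. extend(1) → config: θ0=90°, θ1=180°, e=1
nothing shorter than 4 reaches the goal.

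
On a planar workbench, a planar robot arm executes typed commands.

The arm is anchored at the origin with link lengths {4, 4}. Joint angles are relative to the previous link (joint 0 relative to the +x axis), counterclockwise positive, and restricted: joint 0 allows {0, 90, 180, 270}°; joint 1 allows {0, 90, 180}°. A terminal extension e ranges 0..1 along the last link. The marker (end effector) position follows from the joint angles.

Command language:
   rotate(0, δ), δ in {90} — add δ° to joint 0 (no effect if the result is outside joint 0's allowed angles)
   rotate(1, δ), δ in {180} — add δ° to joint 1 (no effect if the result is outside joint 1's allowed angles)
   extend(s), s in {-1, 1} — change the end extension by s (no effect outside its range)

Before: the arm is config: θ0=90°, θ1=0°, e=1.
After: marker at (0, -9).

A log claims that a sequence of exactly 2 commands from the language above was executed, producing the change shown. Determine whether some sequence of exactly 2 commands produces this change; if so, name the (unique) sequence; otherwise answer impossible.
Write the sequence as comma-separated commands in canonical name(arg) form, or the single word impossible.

from: config: θ0=90°, θ1=0°, e=1
step 1 (rotate(0, 90)): config: θ0=180°, θ1=0°, e=1
step 2 (rotate(0, 90)): config: θ0=270°, θ1=0°, e=1
all 16 alternatives checked — unique.

rotate(0, 90), rotate(0, 90)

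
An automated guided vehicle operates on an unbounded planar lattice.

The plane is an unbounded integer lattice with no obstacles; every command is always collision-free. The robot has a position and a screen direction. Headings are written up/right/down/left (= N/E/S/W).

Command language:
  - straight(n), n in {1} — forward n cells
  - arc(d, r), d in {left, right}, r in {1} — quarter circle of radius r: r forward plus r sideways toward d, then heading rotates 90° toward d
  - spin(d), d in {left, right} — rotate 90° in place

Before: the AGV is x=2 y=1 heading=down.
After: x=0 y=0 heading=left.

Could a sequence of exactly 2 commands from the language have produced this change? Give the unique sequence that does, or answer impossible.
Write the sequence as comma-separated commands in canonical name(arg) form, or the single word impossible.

key: running straight(1) before arc(right, 1) would end elsewhere — order is forced
start: x=2 y=1 heading=down
t=1 arc(right, 1) ⇒ x=1 y=0 heading=left
t=2 straight(1) ⇒ x=0 y=0 heading=left
no other 2-command option fits: unique.

arc(right, 1), straight(1)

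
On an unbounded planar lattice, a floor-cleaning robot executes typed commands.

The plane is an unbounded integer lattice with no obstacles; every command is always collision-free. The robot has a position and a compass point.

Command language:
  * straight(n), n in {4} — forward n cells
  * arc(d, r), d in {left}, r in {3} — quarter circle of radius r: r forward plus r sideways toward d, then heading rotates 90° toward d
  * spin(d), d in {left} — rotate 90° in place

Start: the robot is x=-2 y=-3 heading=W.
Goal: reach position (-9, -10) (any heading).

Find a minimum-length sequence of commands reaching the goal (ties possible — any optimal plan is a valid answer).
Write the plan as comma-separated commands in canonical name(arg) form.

straight(4), arc(left, 3), straight(4)

begin: x=-2 y=-3 heading=W
1. straight(4) → x=-6 y=-3 heading=W
2. arc(left, 3) → x=-9 y=-6 heading=S
3. straight(4) → x=-9 y=-10 heading=S
nothing shorter than 3 reaches the goal.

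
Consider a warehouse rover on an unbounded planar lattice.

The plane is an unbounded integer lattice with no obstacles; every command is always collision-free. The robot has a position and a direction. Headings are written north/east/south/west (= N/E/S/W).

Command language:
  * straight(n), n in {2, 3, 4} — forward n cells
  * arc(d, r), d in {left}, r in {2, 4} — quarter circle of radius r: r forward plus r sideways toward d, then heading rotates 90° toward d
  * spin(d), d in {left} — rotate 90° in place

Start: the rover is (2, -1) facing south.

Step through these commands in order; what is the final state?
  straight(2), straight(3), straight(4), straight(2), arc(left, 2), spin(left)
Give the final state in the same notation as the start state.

begin: (2, -1) facing south
t=1 straight(2) ⇒ (2, -3) facing south
t=2 straight(3) ⇒ (2, -6) facing south
t=3 straight(4) ⇒ (2, -10) facing south
t=4 straight(2) ⇒ (2, -12) facing south
t=5 arc(left, 2) ⇒ (4, -14) facing east
t=6 spin(left) ⇒ (4, -14) facing north

(4, -14) facing north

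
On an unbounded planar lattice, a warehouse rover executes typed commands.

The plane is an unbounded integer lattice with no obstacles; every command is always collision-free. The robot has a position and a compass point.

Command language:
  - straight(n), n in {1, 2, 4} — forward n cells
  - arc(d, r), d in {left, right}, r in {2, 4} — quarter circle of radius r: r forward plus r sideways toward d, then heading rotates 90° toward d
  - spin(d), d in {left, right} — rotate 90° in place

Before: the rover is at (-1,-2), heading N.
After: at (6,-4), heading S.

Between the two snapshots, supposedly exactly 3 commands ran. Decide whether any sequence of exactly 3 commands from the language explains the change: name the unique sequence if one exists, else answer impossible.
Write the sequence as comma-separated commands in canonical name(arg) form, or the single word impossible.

key: running arc(right, 4) before arc(right, 2) would end elsewhere — order is forced
begin: at (-1,-2), heading N
step 1 (arc(right, 2)): at (1,0), heading E
step 2 (straight(1)): at (2,0), heading E
step 3 (arc(right, 4)): at (6,-4), heading S
all 729 alternatives checked — unique.

arc(right, 2), straight(1), arc(right, 4)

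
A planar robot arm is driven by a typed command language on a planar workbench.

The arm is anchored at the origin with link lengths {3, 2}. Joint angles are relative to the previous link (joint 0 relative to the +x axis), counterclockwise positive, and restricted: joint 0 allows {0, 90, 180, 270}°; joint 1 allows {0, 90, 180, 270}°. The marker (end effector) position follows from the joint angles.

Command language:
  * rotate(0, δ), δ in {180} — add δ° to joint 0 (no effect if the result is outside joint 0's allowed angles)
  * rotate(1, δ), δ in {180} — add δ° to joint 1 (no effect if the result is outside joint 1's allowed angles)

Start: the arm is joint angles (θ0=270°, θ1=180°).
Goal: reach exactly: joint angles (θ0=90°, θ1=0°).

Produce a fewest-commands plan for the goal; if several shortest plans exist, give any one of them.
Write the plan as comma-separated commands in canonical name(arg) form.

rotate(1, 180), rotate(0, 180)

initial: joint angles (θ0=270°, θ1=180°)
[1] after rotate(1, 180): joint angles (θ0=270°, θ1=0°)
[2] after rotate(0, 180): joint angles (θ0=90°, θ1=0°)
nothing shorter than 2 reaches the goal.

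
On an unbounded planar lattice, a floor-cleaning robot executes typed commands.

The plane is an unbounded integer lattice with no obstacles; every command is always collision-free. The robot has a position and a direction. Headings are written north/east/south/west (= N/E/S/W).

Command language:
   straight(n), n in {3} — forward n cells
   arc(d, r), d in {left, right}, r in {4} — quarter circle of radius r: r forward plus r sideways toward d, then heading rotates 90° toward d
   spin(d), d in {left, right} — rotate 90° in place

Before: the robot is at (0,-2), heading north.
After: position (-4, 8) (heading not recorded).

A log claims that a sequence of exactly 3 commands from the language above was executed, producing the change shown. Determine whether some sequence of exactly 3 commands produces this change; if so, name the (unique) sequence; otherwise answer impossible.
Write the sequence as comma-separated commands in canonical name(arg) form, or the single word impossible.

straight(3), straight(3), arc(left, 4)

key: running arc(left, 4) before straight(3) would end elsewhere — order is forced
t0: at (0,-2), heading north
t=1 straight(3) ⇒ at (0,1), heading north
t=2 straight(3) ⇒ at (0,4), heading north
t=3 arc(left, 4) ⇒ at (-4,8), heading west
uniquely the one of 125 3-step routes that fits.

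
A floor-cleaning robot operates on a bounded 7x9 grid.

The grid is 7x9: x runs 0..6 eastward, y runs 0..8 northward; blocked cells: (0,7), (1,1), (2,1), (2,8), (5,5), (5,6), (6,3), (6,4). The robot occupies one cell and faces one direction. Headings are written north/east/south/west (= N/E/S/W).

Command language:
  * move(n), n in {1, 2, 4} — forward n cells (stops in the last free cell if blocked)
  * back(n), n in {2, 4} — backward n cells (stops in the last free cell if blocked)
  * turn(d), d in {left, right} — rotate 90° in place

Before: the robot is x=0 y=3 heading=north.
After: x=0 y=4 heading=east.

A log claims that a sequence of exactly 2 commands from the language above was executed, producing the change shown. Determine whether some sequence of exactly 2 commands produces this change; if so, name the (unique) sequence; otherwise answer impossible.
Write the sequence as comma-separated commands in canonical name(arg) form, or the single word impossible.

key: order matters: swapping move(1) and turn(right) lands elsewhere
begin: x=0 y=3 heading=north
step 1 (move(1)): x=0 y=4 heading=north
step 2 (turn(right)): x=0 y=4 heading=east
all 49 alternatives checked — unique.

move(1), turn(right)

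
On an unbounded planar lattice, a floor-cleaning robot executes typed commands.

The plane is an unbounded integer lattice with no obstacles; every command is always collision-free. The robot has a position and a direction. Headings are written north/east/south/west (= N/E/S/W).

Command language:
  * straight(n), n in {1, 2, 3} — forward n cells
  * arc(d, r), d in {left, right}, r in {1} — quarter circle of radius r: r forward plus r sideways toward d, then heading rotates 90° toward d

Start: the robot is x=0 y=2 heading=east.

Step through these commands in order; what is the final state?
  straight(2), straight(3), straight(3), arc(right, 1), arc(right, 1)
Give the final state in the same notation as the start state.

start: x=0 y=2 heading=east
step 1 (straight(2)): x=2 y=2 heading=east
step 2 (straight(3)): x=5 y=2 heading=east
step 3 (straight(3)): x=8 y=2 heading=east
step 4 (arc(right, 1)): x=9 y=1 heading=south
step 5 (arc(right, 1)): x=8 y=0 heading=west

x=8 y=0 heading=west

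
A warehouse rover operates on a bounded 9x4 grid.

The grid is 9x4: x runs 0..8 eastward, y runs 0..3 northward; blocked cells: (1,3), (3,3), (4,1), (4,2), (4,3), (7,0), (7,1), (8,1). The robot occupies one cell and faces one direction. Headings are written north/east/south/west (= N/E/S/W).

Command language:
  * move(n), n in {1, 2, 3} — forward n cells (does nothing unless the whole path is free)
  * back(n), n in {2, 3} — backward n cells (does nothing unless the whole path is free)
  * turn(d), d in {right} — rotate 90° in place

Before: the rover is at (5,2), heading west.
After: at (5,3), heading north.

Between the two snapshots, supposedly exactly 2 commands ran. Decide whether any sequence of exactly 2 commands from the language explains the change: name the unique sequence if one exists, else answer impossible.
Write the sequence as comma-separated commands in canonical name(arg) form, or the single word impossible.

key: cell and facing (now N) both changed — the 2 commands mix motion and turning
initial: at (5,2), heading west
step 1 (turn(right)): at (5,2), heading north
step 2 (move(1)): at (5,3), heading north
uniquely the one of 36 2-step routes that fits.

turn(right), move(1)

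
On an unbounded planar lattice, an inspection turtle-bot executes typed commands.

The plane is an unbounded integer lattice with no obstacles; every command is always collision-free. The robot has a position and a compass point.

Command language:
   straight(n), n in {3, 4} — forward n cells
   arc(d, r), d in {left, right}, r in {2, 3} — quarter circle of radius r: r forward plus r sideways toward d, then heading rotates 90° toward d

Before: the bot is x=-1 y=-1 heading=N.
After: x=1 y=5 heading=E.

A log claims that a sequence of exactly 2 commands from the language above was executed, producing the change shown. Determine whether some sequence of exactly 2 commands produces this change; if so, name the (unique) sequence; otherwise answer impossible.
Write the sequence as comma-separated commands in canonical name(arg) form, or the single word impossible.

straight(4), arc(right, 2)

key: order matters: swapping straight(4) and arc(right, 2) lands elsewhere
t0: x=-1 y=-1 heading=N
t=1 straight(4) ⇒ x=-1 y=3 heading=N
t=2 arc(right, 2) ⇒ x=1 y=5 heading=E
uniquely the one of 36 2-step routes that fits.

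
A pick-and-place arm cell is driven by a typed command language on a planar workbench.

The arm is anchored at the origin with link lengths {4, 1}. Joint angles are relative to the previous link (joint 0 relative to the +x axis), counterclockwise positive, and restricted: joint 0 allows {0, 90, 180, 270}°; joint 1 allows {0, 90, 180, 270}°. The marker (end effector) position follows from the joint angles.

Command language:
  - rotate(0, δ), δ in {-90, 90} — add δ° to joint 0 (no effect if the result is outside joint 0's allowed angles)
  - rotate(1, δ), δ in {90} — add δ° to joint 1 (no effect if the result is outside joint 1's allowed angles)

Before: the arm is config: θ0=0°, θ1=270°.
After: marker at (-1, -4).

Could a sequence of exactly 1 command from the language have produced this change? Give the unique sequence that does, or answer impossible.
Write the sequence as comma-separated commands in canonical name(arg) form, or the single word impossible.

rotate(0, -90)

start: config: θ0=0°, θ1=270°
[1] after rotate(0, -90): config: θ0=270°, θ1=270°
no rival 1-sequence matches.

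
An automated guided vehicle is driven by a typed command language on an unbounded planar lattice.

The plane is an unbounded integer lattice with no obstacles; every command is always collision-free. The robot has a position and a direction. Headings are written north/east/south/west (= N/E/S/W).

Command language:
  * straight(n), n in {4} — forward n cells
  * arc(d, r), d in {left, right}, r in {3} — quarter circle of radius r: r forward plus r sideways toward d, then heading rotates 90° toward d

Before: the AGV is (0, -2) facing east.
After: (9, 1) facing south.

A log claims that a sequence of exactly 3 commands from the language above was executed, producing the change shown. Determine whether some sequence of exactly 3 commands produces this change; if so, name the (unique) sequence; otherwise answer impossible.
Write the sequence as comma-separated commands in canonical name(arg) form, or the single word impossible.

key: position moved to (9,1) AND the heading swung to S — translation plus rotation needed
initial: (0, -2) facing east
step 1 (arc(left, 3)): (3, 1) facing north
step 2 (arc(right, 3)): (6, 4) facing east
step 3 (arc(right, 3)): (9, 1) facing south
all 27 alternatives checked — unique.

arc(left, 3), arc(right, 3), arc(right, 3)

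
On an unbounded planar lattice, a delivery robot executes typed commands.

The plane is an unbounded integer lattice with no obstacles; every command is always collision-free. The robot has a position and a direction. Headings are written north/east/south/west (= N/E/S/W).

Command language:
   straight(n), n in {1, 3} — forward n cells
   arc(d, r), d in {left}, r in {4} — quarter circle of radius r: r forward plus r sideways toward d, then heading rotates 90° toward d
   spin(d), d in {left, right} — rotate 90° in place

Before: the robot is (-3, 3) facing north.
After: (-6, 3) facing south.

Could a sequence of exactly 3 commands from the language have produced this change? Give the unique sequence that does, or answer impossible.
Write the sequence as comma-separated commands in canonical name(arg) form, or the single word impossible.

key: cell and facing (now S) both changed — the 3 commands mix motion and turning
begin: (-3, 3) facing north
1. spin(left) → (-3, 3) facing west
2. straight(3) → (-6, 3) facing west
3. spin(left) → (-6, 3) facing south
uniquely the one of 125 3-step routes that fits.

spin(left), straight(3), spin(left)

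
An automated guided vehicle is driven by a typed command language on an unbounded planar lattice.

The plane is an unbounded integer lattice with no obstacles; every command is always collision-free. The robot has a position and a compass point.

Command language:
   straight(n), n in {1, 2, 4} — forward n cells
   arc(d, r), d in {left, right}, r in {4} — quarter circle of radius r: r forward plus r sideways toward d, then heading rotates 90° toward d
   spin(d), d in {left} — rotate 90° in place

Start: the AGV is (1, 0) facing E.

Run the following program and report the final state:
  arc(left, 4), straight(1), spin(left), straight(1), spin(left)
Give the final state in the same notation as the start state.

(4, 5) facing S

begin: (1, 0) facing E
step 1 (arc(left, 4)): (5, 4) facing N
step 2 (straight(1)): (5, 5) facing N
step 3 (spin(left)): (5, 5) facing W
step 4 (straight(1)): (4, 5) facing W
step 5 (spin(left)): (4, 5) facing S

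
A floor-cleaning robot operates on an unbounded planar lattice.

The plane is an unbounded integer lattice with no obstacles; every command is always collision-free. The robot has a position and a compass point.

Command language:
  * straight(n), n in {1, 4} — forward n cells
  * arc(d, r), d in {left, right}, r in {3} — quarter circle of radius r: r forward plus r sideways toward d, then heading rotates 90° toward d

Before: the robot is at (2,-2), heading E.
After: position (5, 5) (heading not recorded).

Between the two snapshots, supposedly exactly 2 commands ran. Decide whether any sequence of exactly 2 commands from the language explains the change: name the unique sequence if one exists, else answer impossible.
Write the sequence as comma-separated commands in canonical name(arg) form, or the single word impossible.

key: order matters: swapping arc(left, 3) and straight(4) lands elsewhere
t0: at (2,-2), heading E
step 1 (arc(left, 3)): at (5,1), heading N
step 2 (straight(4)): at (5,5), heading N
no rival 2-sequence matches.

arc(left, 3), straight(4)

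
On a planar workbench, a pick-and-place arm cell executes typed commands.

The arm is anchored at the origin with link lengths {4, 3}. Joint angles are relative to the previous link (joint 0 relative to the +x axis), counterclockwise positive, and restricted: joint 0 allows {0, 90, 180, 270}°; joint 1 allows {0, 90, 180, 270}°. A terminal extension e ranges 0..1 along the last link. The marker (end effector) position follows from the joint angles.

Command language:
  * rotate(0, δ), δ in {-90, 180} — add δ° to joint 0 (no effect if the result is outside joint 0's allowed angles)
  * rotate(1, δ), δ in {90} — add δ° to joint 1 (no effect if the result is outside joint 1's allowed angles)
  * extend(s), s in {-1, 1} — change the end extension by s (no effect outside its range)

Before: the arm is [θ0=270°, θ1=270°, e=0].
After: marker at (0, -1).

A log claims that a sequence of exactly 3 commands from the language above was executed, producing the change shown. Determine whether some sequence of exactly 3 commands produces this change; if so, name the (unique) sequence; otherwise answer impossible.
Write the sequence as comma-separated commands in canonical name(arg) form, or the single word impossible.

initial: [θ0=270°, θ1=270°, e=0]
1. rotate(1, 90) → [θ0=270°, θ1=0°, e=0]
2. rotate(1, 90) → [θ0=270°, θ1=90°, e=0]
3. rotate(1, 90) → [θ0=270°, θ1=180°, e=0]
all 125 alternatives checked — unique.

rotate(1, 90), rotate(1, 90), rotate(1, 90)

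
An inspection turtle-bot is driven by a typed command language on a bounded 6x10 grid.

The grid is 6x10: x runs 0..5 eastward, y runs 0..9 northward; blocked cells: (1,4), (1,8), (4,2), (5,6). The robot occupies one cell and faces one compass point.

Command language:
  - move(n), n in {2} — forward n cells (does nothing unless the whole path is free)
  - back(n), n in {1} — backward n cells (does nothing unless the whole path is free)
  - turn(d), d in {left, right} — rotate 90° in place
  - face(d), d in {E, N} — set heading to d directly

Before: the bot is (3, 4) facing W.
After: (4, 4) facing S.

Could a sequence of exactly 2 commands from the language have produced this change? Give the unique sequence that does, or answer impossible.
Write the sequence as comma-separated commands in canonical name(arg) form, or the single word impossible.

key: order matters: swapping back(1) and turn(left) lands elsewhere
start: (3, 4) facing W
step 1 (back(1)): (4, 4) facing W
step 2 (turn(left)): (4, 4) facing S
all 36 alternatives checked — unique.

back(1), turn(left)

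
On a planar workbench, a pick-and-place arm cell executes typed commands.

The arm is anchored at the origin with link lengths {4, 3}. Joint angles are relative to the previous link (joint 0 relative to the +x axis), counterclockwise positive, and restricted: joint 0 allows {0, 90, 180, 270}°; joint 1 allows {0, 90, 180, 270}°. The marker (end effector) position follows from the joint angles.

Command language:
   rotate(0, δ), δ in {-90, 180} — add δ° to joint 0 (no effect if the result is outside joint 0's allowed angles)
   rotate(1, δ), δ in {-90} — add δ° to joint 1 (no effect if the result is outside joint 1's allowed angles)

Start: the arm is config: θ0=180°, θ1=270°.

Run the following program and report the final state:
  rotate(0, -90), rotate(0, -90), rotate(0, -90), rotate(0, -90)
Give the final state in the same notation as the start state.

config: θ0=180°, θ1=270°

start: config: θ0=180°, θ1=270°
step 1 (rotate(0, -90)): config: θ0=90°, θ1=270°
step 2 (rotate(0, -90)): config: θ0=0°, θ1=270°
step 3 (rotate(0, -90)): config: θ0=270°, θ1=270°
step 4 (rotate(0, -90)): config: θ0=180°, θ1=270°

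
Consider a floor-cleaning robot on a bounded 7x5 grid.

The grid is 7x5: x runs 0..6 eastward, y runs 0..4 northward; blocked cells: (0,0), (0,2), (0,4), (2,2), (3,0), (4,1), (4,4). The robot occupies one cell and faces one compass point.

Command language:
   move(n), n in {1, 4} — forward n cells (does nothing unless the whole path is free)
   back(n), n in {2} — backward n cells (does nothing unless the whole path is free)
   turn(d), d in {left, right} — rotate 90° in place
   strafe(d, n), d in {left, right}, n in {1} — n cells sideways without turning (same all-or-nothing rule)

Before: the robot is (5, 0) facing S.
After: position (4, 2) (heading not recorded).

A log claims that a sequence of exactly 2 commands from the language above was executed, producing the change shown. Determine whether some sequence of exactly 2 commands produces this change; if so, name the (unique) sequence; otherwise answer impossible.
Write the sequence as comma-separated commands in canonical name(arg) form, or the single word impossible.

key: running strafe(right, 1) before back(2) would end elsewhere — order is forced
start: (5, 0) facing S
[1] after back(2): (5, 2) facing S
[2] after strafe(right, 1): (4, 2) facing S
no rival 2-sequence matches.

back(2), strafe(right, 1)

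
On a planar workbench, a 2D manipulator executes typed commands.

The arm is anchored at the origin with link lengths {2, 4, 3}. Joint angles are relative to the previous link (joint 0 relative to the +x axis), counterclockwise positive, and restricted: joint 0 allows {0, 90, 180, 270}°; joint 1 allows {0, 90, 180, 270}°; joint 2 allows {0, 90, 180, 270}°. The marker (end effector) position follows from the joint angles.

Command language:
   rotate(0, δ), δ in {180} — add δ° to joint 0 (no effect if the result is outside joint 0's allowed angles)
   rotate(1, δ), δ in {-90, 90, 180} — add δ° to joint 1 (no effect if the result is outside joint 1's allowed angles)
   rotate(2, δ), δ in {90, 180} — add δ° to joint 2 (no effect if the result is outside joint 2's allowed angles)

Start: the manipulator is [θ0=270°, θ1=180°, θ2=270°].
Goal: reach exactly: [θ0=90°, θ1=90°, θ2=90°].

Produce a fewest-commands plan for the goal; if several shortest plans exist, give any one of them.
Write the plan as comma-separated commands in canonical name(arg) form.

rotate(2, 180), rotate(0, 180), rotate(1, -90)

from: [θ0=270°, θ1=180°, θ2=270°]
step 1 (rotate(2, 180)): [θ0=270°, θ1=180°, θ2=90°]
step 2 (rotate(0, 180)): [θ0=90°, θ1=180°, θ2=90°]
step 3 (rotate(1, -90)): [θ0=90°, θ1=90°, θ2=90°]
nothing shorter than 3 reaches the goal.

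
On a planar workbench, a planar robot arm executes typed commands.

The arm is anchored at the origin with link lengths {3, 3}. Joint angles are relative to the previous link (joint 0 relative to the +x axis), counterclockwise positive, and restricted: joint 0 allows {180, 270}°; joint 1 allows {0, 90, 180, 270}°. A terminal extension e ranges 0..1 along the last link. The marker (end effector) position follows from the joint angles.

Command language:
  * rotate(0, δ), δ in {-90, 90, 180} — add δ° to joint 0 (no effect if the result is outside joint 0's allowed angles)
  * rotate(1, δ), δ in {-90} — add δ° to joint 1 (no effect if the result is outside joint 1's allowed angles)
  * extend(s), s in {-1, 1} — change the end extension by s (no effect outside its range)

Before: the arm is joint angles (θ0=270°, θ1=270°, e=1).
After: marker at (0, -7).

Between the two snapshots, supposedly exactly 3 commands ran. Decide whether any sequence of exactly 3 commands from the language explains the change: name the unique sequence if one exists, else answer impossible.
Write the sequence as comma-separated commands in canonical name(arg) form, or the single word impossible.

rotate(1, -90), rotate(1, -90), rotate(1, -90)

initial: joint angles (θ0=270°, θ1=270°, e=1)
step 1 (rotate(1, -90)): joint angles (θ0=270°, θ1=180°, e=1)
step 2 (rotate(1, -90)): joint angles (θ0=270°, θ1=90°, e=1)
step 3 (rotate(1, -90)): joint angles (θ0=270°, θ1=0°, e=1)
no rival 3-sequence matches.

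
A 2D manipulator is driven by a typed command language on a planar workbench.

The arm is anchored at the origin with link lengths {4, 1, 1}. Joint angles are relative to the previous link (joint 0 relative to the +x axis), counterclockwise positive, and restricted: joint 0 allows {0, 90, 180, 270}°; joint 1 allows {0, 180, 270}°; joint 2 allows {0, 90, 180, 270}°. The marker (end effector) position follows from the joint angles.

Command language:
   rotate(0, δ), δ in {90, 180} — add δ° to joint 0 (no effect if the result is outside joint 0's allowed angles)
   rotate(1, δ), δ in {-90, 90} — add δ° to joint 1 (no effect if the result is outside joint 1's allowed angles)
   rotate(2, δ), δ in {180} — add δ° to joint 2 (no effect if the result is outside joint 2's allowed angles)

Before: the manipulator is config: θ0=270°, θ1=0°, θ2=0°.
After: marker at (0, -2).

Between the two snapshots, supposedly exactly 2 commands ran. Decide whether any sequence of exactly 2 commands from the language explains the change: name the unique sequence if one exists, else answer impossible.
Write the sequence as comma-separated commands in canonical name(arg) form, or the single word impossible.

rotate(1, -90), rotate(1, -90)

from: config: θ0=270°, θ1=0°, θ2=0°
[1] after rotate(1, -90): config: θ0=270°, θ1=270°, θ2=0°
[2] after rotate(1, -90): config: θ0=270°, θ1=180°, θ2=0°
all 25 alternatives checked — unique.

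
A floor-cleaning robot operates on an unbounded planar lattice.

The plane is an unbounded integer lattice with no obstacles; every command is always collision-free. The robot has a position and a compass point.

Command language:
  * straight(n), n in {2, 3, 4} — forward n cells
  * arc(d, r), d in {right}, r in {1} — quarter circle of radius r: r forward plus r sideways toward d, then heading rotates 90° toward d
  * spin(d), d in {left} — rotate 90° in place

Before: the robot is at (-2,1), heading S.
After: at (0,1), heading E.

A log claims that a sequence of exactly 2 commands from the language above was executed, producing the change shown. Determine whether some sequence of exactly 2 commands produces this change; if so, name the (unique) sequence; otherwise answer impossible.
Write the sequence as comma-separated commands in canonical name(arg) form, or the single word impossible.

spin(left), straight(2)

key: running straight(2) before spin(left) would end elsewhere — order is forced
start: at (-2,1), heading S
[1] after spin(left): at (-2,1), heading E
[2] after straight(2): at (0,1), heading E
uniquely the one of 25 2-step routes that fits.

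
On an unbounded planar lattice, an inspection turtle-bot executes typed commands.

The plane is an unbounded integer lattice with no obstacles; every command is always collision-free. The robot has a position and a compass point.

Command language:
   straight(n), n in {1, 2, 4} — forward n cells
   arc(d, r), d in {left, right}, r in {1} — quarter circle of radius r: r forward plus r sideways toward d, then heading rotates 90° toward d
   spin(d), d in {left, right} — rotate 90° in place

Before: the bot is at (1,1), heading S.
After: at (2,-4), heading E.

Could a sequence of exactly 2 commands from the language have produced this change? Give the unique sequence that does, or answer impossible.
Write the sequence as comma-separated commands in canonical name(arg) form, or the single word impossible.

straight(4), arc(left, 1)

key: running arc(left, 1) before straight(4) would end elsewhere — order is forced
initial: at (1,1), heading S
[1] after straight(4): at (1,-3), heading S
[2] after arc(left, 1): at (2,-4), heading E
no other 2-command option fits: unique.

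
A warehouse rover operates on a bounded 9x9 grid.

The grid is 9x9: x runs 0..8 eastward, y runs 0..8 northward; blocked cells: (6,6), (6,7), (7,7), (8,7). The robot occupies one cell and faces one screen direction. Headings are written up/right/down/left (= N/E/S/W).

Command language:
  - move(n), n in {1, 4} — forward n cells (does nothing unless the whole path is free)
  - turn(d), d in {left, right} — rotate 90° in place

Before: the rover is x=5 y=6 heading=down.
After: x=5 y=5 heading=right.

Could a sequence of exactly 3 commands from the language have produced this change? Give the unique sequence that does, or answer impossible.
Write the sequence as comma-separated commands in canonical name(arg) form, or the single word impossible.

move(1), turn(left), move(4)

key: running move(4) before move(1) would end elsewhere — order is forced
begin: x=5 y=6 heading=down
[1] after move(1): x=5 y=5 heading=down
[2] after turn(left): x=5 y=5 heading=right
[3] after move(4): x=5 y=5 heading=right
no other 3-command option fits: unique.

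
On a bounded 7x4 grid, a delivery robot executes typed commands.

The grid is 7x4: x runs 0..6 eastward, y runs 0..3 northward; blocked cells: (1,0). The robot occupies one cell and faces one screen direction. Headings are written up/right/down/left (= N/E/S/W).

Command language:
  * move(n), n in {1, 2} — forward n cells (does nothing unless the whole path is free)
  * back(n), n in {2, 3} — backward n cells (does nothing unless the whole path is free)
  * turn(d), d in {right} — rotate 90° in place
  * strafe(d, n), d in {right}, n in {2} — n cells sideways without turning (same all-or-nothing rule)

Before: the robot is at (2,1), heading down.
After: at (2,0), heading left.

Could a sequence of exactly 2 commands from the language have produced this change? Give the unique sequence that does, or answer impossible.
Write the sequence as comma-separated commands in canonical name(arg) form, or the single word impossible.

key: order matters: swapping move(1) and turn(right) lands elsewhere
t0: at (2,1), heading down
1. move(1) → at (2,0), heading down
2. turn(right) → at (2,0), heading left
uniquely the one of 36 2-step routes that fits.

move(1), turn(right)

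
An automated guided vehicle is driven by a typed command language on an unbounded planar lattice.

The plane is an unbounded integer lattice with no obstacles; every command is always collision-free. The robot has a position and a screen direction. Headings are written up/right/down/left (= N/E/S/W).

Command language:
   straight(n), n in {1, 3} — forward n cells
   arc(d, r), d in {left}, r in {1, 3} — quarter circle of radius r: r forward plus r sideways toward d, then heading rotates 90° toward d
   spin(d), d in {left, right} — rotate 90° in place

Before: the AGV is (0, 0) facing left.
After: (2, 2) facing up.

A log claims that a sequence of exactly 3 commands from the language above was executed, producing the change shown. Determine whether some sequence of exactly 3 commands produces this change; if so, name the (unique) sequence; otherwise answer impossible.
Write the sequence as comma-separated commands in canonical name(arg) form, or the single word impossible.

key: order matters: swapping arc(left, 1) and arc(left, 3) lands elsewhere
initial: (0, 0) facing left
[1] after arc(left, 1): (-1, -1) facing down
[2] after spin(left): (-1, -1) facing right
[3] after arc(left, 3): (2, 2) facing up
no rival 3-sequence matches.

arc(left, 1), spin(left), arc(left, 3)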